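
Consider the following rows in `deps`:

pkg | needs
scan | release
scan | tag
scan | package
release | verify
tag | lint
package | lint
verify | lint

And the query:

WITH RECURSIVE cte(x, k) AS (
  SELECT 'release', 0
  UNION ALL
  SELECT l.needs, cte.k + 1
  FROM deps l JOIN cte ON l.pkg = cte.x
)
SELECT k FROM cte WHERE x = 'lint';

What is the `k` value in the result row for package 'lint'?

Base: (release, k=0).
Iteration 1: edges from {release} -> (verify, k=1).
Iteration 2: edges from {verify} -> (lint, k=2).
Iteration 3: no outgoing edges from {lint}; recursion stops.

2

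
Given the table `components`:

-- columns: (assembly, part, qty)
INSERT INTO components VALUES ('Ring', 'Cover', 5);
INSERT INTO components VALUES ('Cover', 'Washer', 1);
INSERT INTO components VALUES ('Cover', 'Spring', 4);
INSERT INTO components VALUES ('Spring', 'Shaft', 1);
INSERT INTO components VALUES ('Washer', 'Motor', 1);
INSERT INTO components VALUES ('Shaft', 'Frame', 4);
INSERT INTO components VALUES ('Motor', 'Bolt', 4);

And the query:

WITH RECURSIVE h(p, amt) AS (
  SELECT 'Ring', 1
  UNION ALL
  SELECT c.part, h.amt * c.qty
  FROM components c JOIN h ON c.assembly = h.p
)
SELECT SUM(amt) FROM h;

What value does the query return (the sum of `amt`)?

156

Base: (Ring, amt=1).
Iteration 1: components of {Ring} -> Cover = 1*5 = 5.
Iteration 2: components of {Cover} -> Spring = 5*4 = 20, Washer = 5*1 = 5.
Iteration 3: components of {Spring,Washer} -> Motor = 5*1 = 5, Shaft = 20*1 = 20.
Iteration 4: components of {Motor,Shaft} -> Bolt = 5*4 = 20, Frame = 20*4 = 80.
Iteration 5: no further components; recursion stops.
SUM(amt) = 1 + 5 + 5 + 20 + 5 + 20 + 20 + 80 = 156.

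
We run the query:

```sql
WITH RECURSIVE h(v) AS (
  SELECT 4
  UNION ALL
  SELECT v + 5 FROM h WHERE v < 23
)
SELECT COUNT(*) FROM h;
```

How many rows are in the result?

Base: v=4.
Iteration 1: 4 < 23 holds -> v = 4 + 5 = 9.
Iteration 2: 9 < 23 holds -> v = 9 + 5 = 14.
Iteration 3: 14 < 23 holds -> v = 14 + 5 = 19.
Iteration 4: 19 < 23 holds -> v = 19 + 5 = 24.
Iteration 5: 24 < 23 fails; recursion stops.
Total rows emitted: 5.

5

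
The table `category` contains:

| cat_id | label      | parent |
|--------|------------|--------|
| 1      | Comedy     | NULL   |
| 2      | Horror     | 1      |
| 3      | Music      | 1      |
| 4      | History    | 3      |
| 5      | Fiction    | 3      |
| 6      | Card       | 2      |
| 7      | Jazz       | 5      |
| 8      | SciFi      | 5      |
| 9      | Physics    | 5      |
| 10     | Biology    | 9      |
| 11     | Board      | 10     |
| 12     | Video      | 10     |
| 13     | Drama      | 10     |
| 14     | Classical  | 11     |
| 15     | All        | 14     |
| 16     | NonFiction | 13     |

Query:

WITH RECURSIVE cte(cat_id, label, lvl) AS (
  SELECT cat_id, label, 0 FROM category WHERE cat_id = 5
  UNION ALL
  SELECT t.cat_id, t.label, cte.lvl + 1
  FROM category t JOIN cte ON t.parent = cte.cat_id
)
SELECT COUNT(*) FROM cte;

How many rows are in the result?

11

Base: cat_id=5 (Fiction) at lvl 0.
Iteration 1: rows with parent in {5} -> Jazz (id 7, lvl 1), SciFi (id 8, lvl 1), Physics (id 9, lvl 1).
Iteration 2: rows with parent in {7,8,9} -> Biology (id 10, lvl 2).
Iteration 3: rows with parent in {10} -> Board (id 11, lvl 3), Video (id 12, lvl 3), Drama (id 13, lvl 3).
Iteration 4: rows with parent in {11,12,13} -> Classical (id 14, lvl 4), NonFiction (id 16, lvl 4).
Iteration 5: rows with parent in {14,16} -> All (id 15, lvl 5).
Iteration 6: no rows with parent in {15}; recursion stops.
Total rows emitted: 11.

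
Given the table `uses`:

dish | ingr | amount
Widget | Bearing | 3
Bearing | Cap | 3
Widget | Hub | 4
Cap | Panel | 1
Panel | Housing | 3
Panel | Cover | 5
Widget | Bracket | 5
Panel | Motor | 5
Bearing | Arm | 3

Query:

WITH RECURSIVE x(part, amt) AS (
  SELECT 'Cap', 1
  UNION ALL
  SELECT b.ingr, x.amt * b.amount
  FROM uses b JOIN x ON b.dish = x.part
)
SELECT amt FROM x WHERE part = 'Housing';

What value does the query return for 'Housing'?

Base: (Cap, amt=1).
Iteration 1: components of {Cap} -> Panel = 1*1 = 1.
Iteration 2: components of {Panel} -> Cover = 1*5 = 5, Housing = 1*3 = 3, Motor = 1*5 = 5.
Iteration 3: no further components; recursion stops.

3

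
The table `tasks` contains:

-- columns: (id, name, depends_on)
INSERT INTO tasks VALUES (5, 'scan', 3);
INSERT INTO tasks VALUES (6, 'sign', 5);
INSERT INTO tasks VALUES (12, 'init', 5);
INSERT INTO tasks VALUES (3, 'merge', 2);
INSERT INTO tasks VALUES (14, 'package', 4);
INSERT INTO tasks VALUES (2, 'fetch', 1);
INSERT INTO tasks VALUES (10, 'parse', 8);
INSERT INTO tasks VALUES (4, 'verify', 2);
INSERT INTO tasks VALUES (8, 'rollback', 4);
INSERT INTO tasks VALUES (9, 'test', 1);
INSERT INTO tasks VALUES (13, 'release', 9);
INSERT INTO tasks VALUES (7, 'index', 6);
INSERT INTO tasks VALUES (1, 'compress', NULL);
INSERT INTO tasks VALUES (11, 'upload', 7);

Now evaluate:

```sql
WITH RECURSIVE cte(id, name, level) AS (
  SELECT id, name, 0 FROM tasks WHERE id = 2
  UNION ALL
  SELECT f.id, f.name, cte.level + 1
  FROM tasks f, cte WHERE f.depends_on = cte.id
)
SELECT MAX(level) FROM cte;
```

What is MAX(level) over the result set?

Base: id=2 (fetch) at level 0.
Iteration 1: rows with depends_on in {2} -> merge (id 3, level 1), verify (id 4, level 1).
Iteration 2: rows with depends_on in {3,4} -> scan (id 5, level 2), rollback (id 8, level 2), package (id 14, level 2).
Iteration 3: rows with depends_on in {5,8,14} -> sign (id 6, level 3), parse (id 10, level 3), init (id 12, level 3).
Iteration 4: rows with depends_on in {6,10,12} -> index (id 7, level 4).
Iteration 5: rows with depends_on in {7} -> upload (id 11, level 5).
Iteration 6: no rows with depends_on in {11}; recursion stops.
level values: 0, 1, 1, 2, 2, 2, 3, 3, 3, 4, 5; the maximum is 5.

5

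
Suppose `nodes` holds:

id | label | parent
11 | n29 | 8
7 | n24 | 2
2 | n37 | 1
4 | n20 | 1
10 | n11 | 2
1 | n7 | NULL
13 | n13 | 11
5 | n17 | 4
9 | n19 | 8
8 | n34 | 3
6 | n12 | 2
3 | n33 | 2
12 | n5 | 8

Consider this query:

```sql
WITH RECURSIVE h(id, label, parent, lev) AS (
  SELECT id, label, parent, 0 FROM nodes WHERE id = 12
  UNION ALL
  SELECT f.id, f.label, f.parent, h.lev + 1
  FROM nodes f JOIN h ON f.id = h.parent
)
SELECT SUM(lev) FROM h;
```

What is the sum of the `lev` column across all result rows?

10

Base: id=12 (n5), parent=8, lev 0.
Iteration 1: join on id=8 -> n34 (id 8, parent=3, lev 1).
Iteration 2: join on id=3 -> n33 (id 3, parent=2, lev 2).
Iteration 3: join on id=2 -> n37 (id 2, parent=1, lev 3).
Iteration 4: join on id=1 -> n7 (id 1, parent=NULL, lev 4).
Iteration 5: parent is NULL; no match; recursion stops.
SUM(lev) = 0 + 1 + 2 + 3 + 4 = 10.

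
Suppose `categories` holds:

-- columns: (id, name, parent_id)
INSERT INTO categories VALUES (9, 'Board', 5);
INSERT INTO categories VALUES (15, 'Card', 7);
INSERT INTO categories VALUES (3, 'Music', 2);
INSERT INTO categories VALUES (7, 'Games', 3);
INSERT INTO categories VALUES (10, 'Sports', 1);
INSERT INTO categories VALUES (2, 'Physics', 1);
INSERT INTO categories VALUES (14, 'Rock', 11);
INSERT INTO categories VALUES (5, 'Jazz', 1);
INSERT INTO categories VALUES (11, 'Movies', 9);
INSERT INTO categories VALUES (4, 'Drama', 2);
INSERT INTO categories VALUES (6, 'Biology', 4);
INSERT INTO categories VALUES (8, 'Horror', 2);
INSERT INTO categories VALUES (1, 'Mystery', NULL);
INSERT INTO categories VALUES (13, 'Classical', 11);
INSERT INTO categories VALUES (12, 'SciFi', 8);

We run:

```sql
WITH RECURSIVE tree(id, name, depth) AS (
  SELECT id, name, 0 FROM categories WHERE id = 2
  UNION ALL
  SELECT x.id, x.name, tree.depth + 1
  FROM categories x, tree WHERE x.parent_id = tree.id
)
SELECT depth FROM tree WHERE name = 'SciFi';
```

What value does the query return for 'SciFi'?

2

Base: id=2 (Physics) at depth 0.
Iteration 1: rows with parent_id in {2} -> Music (id 3, depth 1), Drama (id 4, depth 1), Horror (id 8, depth 1).
Iteration 2: rows with parent_id in {3,4,8} -> Biology (id 6, depth 2), Games (id 7, depth 2), SciFi (id 12, depth 2).
Iteration 3: rows with parent_id in {6,7,12} -> Card (id 15, depth 3).
Iteration 4: no rows with parent_id in {15}; recursion stops.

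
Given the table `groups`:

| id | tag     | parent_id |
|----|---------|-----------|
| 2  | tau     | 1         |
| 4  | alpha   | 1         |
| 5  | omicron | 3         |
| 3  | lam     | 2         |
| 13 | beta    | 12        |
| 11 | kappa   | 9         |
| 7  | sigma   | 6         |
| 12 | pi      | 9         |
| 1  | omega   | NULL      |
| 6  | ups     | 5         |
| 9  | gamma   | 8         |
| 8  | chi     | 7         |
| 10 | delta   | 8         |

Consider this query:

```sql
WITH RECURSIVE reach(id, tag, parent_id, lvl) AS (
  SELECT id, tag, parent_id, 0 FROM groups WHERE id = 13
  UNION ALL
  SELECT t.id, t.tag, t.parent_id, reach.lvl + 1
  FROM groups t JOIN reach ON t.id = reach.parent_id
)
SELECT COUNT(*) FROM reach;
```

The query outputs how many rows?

Base: id=13 (beta), parent_id=12, lvl 0.
Iteration 1: join on id=12 -> pi (id 12, parent_id=9, lvl 1).
Iteration 2: join on id=9 -> gamma (id 9, parent_id=8, lvl 2).
Iteration 3: join on id=8 -> chi (id 8, parent_id=7, lvl 3).
Iteration 4: join on id=7 -> sigma (id 7, parent_id=6, lvl 4).
Iteration 5: join on id=6 -> ups (id 6, parent_id=5, lvl 5).
Iteration 6: join on id=5 -> omicron (id 5, parent_id=3, lvl 6).
Iteration 7: join on id=3 -> lam (id 3, parent_id=2, lvl 7).
Iteration 8: join on id=2 -> tau (id 2, parent_id=1, lvl 8).
Iteration 9: join on id=1 -> omega (id 1, parent_id=NULL, lvl 9).
Iteration 10: parent_id is NULL; no match; recursion stops.
Total rows emitted: 10.

10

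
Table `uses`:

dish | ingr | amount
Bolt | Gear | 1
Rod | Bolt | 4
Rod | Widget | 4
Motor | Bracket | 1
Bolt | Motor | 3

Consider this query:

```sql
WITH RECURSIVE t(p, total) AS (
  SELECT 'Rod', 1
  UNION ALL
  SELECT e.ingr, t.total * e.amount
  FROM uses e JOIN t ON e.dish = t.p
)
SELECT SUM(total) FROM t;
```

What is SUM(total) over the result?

37

Base: (Rod, total=1).
Iteration 1: components of {Rod} -> Bolt = 1*4 = 4, Widget = 1*4 = 4.
Iteration 2: components of {Bolt,Widget} -> Gear = 4*1 = 4, Motor = 4*3 = 12.
Iteration 3: components of {Gear,Motor} -> Bracket = 12*1 = 12.
Iteration 4: no further components; recursion stops.
SUM(total) = 1 + 4 + 4 + 12 + 4 + 12 = 37.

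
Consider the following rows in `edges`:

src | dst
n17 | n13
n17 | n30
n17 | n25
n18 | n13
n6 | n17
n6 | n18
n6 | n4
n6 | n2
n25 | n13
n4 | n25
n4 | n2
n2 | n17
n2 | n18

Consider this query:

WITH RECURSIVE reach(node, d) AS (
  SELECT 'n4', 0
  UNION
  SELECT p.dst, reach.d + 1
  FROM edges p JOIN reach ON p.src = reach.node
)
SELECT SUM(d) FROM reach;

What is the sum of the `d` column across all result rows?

Base: (n4, d=0).
Iteration 1: edges from {n4} -> (n2, d=1), (n25, d=1).
Iteration 2: edges from {n2,n25} -> (n13, d=2), (n17, d=2), (n18, d=2).
Iteration 3: edges from {n13,n17,n18} -> (n13, d=3), (n25, d=3), (n30, d=3). [UNION drops 1 duplicate row(s)]
Iteration 4: edges from {n13,n25,n30} -> (n13, d=4).
Iteration 5: no outgoing edges from {n13}; recursion stops.
SUM(d) = 0 + 1 + 1 + 2 + 2 + 2 + 3 + 3 + 3 + 4 = 21.

21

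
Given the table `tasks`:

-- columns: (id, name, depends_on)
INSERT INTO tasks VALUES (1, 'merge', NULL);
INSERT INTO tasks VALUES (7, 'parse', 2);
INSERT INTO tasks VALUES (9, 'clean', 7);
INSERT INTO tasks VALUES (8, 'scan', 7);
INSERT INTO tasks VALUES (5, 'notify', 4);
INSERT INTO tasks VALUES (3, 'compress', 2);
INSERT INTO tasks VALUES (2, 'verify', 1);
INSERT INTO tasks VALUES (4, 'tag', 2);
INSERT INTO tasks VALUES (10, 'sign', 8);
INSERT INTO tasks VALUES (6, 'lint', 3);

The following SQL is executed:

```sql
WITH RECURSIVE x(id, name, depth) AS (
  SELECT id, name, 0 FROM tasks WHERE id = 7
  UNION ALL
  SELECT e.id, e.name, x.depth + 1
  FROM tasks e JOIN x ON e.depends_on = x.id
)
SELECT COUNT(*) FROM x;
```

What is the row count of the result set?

Base: id=7 (parse) at depth 0.
Iteration 1: rows with depends_on in {7} -> scan (id 8, depth 1), clean (id 9, depth 1).
Iteration 2: rows with depends_on in {8,9} -> sign (id 10, depth 2).
Iteration 3: no rows with depends_on in {10}; recursion stops.
Total rows emitted: 4.

4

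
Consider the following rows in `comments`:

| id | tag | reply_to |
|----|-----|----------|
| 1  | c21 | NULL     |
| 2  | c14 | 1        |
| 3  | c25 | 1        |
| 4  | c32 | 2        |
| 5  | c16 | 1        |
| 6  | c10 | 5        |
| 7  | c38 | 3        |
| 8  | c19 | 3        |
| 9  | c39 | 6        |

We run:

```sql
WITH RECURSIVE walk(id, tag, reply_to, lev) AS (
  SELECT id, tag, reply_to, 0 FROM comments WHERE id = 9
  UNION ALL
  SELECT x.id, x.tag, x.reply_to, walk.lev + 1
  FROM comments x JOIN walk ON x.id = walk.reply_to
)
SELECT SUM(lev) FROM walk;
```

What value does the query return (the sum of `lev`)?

Base: id=9 (c39), reply_to=6, lev 0.
Iteration 1: join on id=6 -> c10 (id 6, reply_to=5, lev 1).
Iteration 2: join on id=5 -> c16 (id 5, reply_to=1, lev 2).
Iteration 3: join on id=1 -> c21 (id 1, reply_to=NULL, lev 3).
Iteration 4: reply_to is NULL; no match; recursion stops.
SUM(lev) = 0 + 1 + 2 + 3 = 6.

6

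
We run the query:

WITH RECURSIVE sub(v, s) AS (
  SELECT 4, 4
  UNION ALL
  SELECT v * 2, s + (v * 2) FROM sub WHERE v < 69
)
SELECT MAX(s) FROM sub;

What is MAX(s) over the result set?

Base: v=4, s=4.
Iteration 1: 4 < 69 holds -> v = 4 * 2 = 8, s = 4 + 8 = 12.
Iteration 2: 8 < 69 holds -> v = 8 * 2 = 16, s = 12 + 16 = 28.
Iteration 3: 16 < 69 holds -> v = 16 * 2 = 32, s = 28 + 32 = 60.
Iteration 4: 32 < 69 holds -> v = 32 * 2 = 64, s = 60 + 64 = 124.
Iteration 5: 64 < 69 holds -> v = 64 * 2 = 128, s = 124 + 128 = 252.
Iteration 6: 128 < 69 fails; recursion stops.
s values: 4, 12, 28, 60, 124, 252; the maximum is 252.

252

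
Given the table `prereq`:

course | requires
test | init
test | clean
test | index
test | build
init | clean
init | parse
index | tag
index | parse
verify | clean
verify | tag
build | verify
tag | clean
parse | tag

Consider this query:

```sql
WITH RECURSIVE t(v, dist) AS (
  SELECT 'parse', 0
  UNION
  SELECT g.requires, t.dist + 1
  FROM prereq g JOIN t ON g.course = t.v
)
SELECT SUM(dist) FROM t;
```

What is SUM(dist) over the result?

Base: (parse, dist=0).
Iteration 1: edges from {parse} -> (tag, dist=1).
Iteration 2: edges from {tag} -> (clean, dist=2).
Iteration 3: no outgoing edges from {clean}; recursion stops.
SUM(dist) = 0 + 1 + 2 = 3.

3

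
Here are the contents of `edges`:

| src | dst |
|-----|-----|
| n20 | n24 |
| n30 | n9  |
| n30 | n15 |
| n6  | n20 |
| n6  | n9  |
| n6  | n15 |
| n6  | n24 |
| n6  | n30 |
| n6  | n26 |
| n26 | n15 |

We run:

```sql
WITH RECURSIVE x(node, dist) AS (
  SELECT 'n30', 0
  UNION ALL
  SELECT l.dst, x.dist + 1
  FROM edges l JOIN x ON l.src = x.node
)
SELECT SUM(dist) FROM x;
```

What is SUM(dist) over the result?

2

Base: (n30, dist=0).
Iteration 1: edges from {n30} -> (n15, dist=1), (n9, dist=1).
Iteration 2: no outgoing edges from {n15,n9}; recursion stops.
SUM(dist) = 0 + 1 + 1 = 2.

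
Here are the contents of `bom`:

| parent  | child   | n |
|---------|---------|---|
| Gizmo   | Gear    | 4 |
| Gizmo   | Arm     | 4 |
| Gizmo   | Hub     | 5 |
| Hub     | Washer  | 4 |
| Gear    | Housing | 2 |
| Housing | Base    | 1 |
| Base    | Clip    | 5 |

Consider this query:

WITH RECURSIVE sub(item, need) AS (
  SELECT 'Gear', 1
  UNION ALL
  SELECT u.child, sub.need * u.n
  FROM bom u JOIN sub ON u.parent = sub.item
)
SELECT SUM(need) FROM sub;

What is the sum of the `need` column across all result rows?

15

Base: (Gear, need=1).
Iteration 1: components of {Gear} -> Housing = 1*2 = 2.
Iteration 2: components of {Housing} -> Base = 2*1 = 2.
Iteration 3: components of {Base} -> Clip = 2*5 = 10.
Iteration 4: no further components; recursion stops.
SUM(need) = 1 + 2 + 2 + 10 = 15.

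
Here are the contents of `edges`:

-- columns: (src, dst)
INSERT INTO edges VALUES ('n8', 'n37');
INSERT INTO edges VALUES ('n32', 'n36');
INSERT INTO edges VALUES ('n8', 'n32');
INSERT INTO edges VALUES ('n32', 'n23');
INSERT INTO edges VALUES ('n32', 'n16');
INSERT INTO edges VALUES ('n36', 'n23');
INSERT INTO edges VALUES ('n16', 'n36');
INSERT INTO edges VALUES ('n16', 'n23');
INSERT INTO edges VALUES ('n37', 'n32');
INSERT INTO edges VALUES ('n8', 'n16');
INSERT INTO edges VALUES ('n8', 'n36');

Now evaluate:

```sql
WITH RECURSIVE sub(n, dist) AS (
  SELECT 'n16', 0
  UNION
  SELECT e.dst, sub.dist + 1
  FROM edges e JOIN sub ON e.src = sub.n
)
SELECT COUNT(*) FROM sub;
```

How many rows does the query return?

Base: (n16, dist=0).
Iteration 1: edges from {n16} -> (n23, dist=1), (n36, dist=1).
Iteration 2: edges from {n23,n36} -> (n23, dist=2).
Iteration 3: no outgoing edges from {n23}; recursion stops.
Total rows emitted: 4.

4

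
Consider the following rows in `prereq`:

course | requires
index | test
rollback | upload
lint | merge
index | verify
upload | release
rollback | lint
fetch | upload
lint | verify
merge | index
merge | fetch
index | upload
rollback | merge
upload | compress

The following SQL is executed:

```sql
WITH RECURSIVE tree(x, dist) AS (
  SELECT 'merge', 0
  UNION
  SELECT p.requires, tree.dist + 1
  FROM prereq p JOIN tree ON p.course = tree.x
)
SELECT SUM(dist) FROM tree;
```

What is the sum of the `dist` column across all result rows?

14

Base: (merge, dist=0).
Iteration 1: edges from {merge} -> (fetch, dist=1), (index, dist=1).
Iteration 2: edges from {fetch,index} -> (test, dist=2), (upload, dist=2), (verify, dist=2). [UNION drops 1 duplicate row(s)]
Iteration 3: edges from {test,upload,verify} -> (compress, dist=3), (release, dist=3).
Iteration 4: no outgoing edges from {compress,release}; recursion stops.
SUM(dist) = 0 + 1 + 1 + 2 + 2 + 2 + 3 + 3 = 14.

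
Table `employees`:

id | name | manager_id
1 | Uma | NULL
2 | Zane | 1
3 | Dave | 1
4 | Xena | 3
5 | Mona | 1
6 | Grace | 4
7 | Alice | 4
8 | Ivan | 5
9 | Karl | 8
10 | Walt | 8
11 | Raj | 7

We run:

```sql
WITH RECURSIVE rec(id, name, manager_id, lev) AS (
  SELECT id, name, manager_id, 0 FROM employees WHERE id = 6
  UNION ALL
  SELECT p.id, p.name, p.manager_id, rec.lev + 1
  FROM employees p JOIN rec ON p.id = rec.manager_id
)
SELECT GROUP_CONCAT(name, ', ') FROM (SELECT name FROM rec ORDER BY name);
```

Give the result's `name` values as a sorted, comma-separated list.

Base: id=6 (Grace), manager_id=4, lev 0.
Iteration 1: join on id=4 -> Xena (id 4, manager_id=3, lev 1).
Iteration 2: join on id=3 -> Dave (id 3, manager_id=1, lev 2).
Iteration 3: join on id=1 -> Uma (id 1, manager_id=NULL, lev 3).
Iteration 4: manager_id is NULL; no match; recursion stops.

Dave, Grace, Uma, Xena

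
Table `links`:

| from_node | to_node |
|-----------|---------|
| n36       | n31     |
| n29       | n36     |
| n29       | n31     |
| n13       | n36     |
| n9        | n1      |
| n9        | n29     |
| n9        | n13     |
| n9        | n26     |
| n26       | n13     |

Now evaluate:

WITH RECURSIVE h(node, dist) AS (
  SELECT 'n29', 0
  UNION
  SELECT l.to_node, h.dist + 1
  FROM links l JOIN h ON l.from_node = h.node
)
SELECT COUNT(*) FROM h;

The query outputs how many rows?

4

Base: (n29, dist=0).
Iteration 1: edges from {n29} -> (n31, dist=1), (n36, dist=1).
Iteration 2: edges from {n31,n36} -> (n31, dist=2).
Iteration 3: no outgoing edges from {n31}; recursion stops.
Total rows emitted: 4.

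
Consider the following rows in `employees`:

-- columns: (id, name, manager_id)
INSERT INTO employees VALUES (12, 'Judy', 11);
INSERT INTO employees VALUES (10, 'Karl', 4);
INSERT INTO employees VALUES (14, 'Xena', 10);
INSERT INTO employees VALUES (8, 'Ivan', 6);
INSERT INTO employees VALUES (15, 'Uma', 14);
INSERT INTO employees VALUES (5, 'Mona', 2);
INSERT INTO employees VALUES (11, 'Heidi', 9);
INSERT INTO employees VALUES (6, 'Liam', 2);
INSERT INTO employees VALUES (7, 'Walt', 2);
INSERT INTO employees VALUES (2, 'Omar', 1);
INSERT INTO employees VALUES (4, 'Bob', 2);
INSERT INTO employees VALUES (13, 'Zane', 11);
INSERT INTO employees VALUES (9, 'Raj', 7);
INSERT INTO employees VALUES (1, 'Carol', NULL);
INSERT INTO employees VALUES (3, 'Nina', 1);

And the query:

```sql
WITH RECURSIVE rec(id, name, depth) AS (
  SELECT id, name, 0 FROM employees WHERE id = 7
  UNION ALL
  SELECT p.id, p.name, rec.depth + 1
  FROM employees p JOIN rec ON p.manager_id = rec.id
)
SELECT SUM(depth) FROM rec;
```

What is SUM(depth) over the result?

Base: id=7 (Walt) at depth 0.
Iteration 1: rows with manager_id in {7} -> Raj (id 9, depth 1).
Iteration 2: rows with manager_id in {9} -> Heidi (id 11, depth 2).
Iteration 3: rows with manager_id in {11} -> Judy (id 12, depth 3), Zane (id 13, depth 3).
Iteration 4: no rows with manager_id in {12,13}; recursion stops.
SUM(depth) = 0 + 1 + 2 + 3 + 3 = 9.

9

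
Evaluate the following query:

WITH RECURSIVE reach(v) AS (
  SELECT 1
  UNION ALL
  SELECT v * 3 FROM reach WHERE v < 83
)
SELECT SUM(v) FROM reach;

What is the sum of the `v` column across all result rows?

364

Base: v=1.
Iteration 1: 1 < 83 holds -> v = 1 * 3 = 3.
Iteration 2: 3 < 83 holds -> v = 3 * 3 = 9.
Iteration 3: 9 < 83 holds -> v = 9 * 3 = 27.
Iteration 4: 27 < 83 holds -> v = 27 * 3 = 81.
Iteration 5: 81 < 83 holds -> v = 81 * 3 = 243.
Iteration 6: 243 < 83 fails; recursion stops.
SUM(v) = 1 + 3 + 9 + 27 + 81 + 243 = 364.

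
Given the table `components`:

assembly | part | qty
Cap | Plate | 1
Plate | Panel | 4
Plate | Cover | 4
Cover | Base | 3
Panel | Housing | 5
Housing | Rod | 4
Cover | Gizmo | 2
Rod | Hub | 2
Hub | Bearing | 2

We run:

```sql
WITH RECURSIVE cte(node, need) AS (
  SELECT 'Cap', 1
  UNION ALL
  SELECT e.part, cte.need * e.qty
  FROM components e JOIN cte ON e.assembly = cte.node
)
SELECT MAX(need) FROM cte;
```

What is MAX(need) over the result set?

320

Base: (Cap, need=1).
Iteration 1: components of {Cap} -> Plate = 1*1 = 1.
Iteration 2: components of {Plate} -> Cover = 1*4 = 4, Panel = 1*4 = 4.
Iteration 3: components of {Cover,Panel} -> Base = 4*3 = 12, Gizmo = 4*2 = 8, Housing = 4*5 = 20.
Iteration 4: components of {Base,Gizmo,Housing} -> Rod = 20*4 = 80.
Iteration 5: components of {Rod} -> Hub = 80*2 = 160.
Iteration 6: components of {Hub} -> Bearing = 160*2 = 320.
Iteration 7: no further components; recursion stops.
need values: 1, 1, 4, 4, 20, 12, 8, 80, 160, 320; the maximum is 320.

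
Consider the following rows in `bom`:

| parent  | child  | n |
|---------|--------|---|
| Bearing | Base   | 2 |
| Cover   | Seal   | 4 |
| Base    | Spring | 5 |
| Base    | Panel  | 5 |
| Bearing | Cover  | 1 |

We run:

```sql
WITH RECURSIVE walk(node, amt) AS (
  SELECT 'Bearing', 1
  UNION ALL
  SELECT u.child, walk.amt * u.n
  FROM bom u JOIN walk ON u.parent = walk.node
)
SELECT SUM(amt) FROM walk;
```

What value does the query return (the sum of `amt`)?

Base: (Bearing, amt=1).
Iteration 1: components of {Bearing} -> Base = 1*2 = 2, Cover = 1*1 = 1.
Iteration 2: components of {Base,Cover} -> Panel = 2*5 = 10, Seal = 1*4 = 4, Spring = 2*5 = 10.
Iteration 3: no further components; recursion stops.
SUM(amt) = 1 + 1 + 2 + 4 + 10 + 10 = 28.

28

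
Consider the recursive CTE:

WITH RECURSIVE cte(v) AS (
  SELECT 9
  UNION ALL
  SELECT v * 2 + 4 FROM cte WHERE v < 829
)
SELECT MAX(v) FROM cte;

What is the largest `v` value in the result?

Base: v=9.
Iteration 1: 9 < 829 holds -> v = 9 * 2 + 4 = 22.
Iteration 2: 22 < 829 holds -> v = 22 * 2 + 4 = 48.
Iteration 3: 48 < 829 holds -> v = 48 * 2 + 4 = 100.
Iteration 4: 100 < 829 holds -> v = 100 * 2 + 4 = 204.
Iteration 5: 204 < 829 holds -> v = 204 * 2 + 4 = 412.
Iteration 6: 412 < 829 holds -> v = 412 * 2 + 4 = 828.
Iteration 7: 828 < 829 holds -> v = 828 * 2 + 4 = 1660.
Iteration 8: 1660 < 829 fails; recursion stops.
v values: 9, 22, 48, 100, 204, 412, 828, 1660; the maximum is 1660.

1660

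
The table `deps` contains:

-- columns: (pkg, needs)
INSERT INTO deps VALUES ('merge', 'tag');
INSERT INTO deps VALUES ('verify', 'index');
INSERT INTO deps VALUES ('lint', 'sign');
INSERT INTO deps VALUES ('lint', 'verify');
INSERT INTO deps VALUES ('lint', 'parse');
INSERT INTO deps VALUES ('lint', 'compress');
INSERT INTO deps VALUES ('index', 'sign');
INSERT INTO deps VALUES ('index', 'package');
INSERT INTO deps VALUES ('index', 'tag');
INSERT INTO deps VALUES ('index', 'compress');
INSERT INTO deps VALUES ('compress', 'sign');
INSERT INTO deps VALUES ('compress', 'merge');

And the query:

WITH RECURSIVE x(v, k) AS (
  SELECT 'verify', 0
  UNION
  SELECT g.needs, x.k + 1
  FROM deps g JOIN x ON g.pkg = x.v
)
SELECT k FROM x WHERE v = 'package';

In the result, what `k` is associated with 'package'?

2

Base: (verify, k=0).
Iteration 1: edges from {verify} -> (index, k=1).
Iteration 2: edges from {index} -> (compress, k=2), (package, k=2), (sign, k=2), (tag, k=2).
Iteration 3: edges from {compress,package,sign,tag} -> (merge, k=3), (sign, k=3).
Iteration 4: edges from {merge,sign} -> (tag, k=4).
Iteration 5: no outgoing edges from {tag}; recursion stops.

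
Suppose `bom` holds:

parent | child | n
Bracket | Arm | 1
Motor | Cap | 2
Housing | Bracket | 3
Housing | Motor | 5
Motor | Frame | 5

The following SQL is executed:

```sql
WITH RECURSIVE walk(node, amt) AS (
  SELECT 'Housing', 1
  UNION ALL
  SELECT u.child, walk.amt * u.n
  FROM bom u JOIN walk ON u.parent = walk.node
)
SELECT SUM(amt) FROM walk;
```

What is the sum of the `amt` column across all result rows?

Base: (Housing, amt=1).
Iteration 1: components of {Housing} -> Bracket = 1*3 = 3, Motor = 1*5 = 5.
Iteration 2: components of {Bracket,Motor} -> Arm = 3*1 = 3, Cap = 5*2 = 10, Frame = 5*5 = 25.
Iteration 3: no further components; recursion stops.
SUM(amt) = 1 + 5 + 3 + 25 + 10 + 3 = 47.

47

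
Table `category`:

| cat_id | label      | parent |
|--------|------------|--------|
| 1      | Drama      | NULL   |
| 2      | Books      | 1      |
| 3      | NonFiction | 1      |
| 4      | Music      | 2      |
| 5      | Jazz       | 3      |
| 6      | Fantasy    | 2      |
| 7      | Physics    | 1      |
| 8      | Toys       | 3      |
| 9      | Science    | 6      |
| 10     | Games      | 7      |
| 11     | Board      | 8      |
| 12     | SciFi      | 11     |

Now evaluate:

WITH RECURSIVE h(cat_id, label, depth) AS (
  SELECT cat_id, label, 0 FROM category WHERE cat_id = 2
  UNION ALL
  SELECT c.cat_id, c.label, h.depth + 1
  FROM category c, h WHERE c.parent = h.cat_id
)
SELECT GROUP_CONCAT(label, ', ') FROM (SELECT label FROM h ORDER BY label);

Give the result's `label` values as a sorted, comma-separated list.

Base: cat_id=2 (Books) at depth 0.
Iteration 1: rows with parent in {2} -> Music (id 4, depth 1), Fantasy (id 6, depth 1).
Iteration 2: rows with parent in {4,6} -> Science (id 9, depth 2).
Iteration 3: no rows with parent in {9}; recursion stops.

Books, Fantasy, Music, Science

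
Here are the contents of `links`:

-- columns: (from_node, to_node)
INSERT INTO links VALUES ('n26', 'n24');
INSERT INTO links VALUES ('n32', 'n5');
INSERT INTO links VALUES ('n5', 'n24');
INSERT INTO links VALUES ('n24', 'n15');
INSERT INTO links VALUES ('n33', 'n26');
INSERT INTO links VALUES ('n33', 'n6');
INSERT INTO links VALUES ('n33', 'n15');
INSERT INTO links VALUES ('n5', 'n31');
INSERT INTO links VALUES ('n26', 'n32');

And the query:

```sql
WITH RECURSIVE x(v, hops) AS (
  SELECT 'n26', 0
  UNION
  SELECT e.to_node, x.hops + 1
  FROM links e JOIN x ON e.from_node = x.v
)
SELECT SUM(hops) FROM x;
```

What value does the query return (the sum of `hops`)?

Base: (n26, hops=0).
Iteration 1: edges from {n26} -> (n24, hops=1), (n32, hops=1).
Iteration 2: edges from {n24,n32} -> (n15, hops=2), (n5, hops=2).
Iteration 3: edges from {n15,n5} -> (n24, hops=3), (n31, hops=3).
Iteration 4: edges from {n24,n31} -> (n15, hops=4).
Iteration 5: no outgoing edges from {n15}; recursion stops.
SUM(hops) = 0 + 1 + 1 + 2 + 2 + 3 + 3 + 4 = 16.

16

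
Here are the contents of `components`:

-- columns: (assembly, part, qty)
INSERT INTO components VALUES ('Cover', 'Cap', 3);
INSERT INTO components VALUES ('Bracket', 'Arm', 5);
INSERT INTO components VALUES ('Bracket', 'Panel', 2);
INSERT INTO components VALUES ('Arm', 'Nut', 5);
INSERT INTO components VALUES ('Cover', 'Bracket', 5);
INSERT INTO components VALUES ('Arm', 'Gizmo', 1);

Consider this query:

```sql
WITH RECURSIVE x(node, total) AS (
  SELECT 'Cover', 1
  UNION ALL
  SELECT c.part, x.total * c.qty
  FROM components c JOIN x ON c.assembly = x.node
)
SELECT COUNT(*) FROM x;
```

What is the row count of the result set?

Base: (Cover, total=1).
Iteration 1: components of {Cover} -> Bracket = 1*5 = 5, Cap = 1*3 = 3.
Iteration 2: components of {Bracket,Cap} -> Arm = 5*5 = 25, Panel = 5*2 = 10.
Iteration 3: components of {Arm,Panel} -> Gizmo = 25*1 = 25, Nut = 25*5 = 125.
Iteration 4: no further components; recursion stops.
Total rows emitted: 7.

7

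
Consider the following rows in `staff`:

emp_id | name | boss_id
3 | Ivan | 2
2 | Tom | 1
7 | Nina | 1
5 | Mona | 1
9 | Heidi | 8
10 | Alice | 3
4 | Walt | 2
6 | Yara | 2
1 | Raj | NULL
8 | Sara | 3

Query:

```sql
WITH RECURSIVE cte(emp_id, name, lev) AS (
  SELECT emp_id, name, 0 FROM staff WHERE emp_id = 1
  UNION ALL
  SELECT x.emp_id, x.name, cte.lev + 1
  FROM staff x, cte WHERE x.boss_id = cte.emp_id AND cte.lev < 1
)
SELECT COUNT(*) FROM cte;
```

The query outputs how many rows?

4

Base: emp_id=1 (Raj) at lev 0.
Iteration 1: rows with boss_id in {1} -> Tom (id 2, lev 1), Mona (id 5, lev 1), Nina (id 7, lev 1).
Iteration 2: lev < 1 fails for all current rows; recursion stops.
Total rows emitted: 4.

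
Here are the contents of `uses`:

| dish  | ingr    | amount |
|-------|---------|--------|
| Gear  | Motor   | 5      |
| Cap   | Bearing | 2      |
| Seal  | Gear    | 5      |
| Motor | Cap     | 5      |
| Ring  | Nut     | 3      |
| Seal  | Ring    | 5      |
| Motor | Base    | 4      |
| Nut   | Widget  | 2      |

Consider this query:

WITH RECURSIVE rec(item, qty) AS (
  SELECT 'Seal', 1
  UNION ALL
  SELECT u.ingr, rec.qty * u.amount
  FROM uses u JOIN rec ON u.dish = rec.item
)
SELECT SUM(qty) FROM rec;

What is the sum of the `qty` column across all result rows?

Base: (Seal, qty=1).
Iteration 1: components of {Seal} -> Gear = 1*5 = 5, Ring = 1*5 = 5.
Iteration 2: components of {Gear,Ring} -> Motor = 5*5 = 25, Nut = 5*3 = 15.
Iteration 3: components of {Motor,Nut} -> Base = 25*4 = 100, Cap = 25*5 = 125, Widget = 15*2 = 30.
Iteration 4: components of {Base,Cap,Widget} -> Bearing = 125*2 = 250.
Iteration 5: no further components; recursion stops.
SUM(qty) = 1 + 5 + 5 + 25 + 15 + 100 + 125 + 30 + 250 = 556.

556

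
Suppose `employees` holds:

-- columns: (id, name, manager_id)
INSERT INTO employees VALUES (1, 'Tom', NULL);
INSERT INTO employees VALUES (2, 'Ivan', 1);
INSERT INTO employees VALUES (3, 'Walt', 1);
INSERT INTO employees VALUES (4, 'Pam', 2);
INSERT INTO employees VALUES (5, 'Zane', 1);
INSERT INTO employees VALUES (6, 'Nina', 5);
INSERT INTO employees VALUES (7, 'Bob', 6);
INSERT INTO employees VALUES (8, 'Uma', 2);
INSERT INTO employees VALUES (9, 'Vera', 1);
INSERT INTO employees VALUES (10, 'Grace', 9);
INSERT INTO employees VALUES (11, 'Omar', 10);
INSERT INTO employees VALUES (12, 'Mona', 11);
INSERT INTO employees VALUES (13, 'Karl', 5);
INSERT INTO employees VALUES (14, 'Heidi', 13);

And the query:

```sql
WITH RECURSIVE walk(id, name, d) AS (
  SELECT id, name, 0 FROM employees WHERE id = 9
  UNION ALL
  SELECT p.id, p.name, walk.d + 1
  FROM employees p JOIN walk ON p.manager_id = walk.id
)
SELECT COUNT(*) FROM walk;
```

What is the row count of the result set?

4

Base: id=9 (Vera) at d 0.
Iteration 1: rows with manager_id in {9} -> Grace (id 10, d 1).
Iteration 2: rows with manager_id in {10} -> Omar (id 11, d 2).
Iteration 3: rows with manager_id in {11} -> Mona (id 12, d 3).
Iteration 4: no rows with manager_id in {12}; recursion stops.
Total rows emitted: 4.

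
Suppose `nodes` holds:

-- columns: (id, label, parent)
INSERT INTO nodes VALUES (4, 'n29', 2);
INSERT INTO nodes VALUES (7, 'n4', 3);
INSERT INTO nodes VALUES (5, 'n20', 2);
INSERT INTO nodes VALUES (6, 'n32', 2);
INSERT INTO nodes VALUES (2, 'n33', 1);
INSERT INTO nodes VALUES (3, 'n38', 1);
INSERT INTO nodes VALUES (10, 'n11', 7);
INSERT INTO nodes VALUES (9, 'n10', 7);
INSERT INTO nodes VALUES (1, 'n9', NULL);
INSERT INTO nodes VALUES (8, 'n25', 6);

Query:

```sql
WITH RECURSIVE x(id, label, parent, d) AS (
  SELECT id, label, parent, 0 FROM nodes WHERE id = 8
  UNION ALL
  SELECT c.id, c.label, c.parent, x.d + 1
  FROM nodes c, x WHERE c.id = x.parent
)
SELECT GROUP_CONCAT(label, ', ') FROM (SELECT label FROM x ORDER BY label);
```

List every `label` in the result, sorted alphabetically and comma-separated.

n25, n32, n33, n9

Base: id=8 (n25), parent=6, d 0.
Iteration 1: join on id=6 -> n32 (id 6, parent=2, d 1).
Iteration 2: join on id=2 -> n33 (id 2, parent=1, d 2).
Iteration 3: join on id=1 -> n9 (id 1, parent=NULL, d 3).
Iteration 4: parent is NULL; no match; recursion stops.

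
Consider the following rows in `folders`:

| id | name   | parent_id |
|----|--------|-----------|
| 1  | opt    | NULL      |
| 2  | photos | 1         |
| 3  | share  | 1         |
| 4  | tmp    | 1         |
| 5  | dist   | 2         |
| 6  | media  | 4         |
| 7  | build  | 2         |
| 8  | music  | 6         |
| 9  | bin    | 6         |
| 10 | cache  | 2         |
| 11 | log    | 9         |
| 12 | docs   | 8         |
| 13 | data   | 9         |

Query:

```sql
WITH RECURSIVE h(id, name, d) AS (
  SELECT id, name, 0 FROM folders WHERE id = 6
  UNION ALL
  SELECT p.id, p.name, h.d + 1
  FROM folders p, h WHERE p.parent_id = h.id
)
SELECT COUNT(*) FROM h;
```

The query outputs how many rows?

Base: id=6 (media) at d 0.
Iteration 1: rows with parent_id in {6} -> music (id 8, d 1), bin (id 9, d 1).
Iteration 2: rows with parent_id in {8,9} -> log (id 11, d 2), docs (id 12, d 2), data (id 13, d 2).
Iteration 3: no rows with parent_id in {11,12,13}; recursion stops.
Total rows emitted: 6.

6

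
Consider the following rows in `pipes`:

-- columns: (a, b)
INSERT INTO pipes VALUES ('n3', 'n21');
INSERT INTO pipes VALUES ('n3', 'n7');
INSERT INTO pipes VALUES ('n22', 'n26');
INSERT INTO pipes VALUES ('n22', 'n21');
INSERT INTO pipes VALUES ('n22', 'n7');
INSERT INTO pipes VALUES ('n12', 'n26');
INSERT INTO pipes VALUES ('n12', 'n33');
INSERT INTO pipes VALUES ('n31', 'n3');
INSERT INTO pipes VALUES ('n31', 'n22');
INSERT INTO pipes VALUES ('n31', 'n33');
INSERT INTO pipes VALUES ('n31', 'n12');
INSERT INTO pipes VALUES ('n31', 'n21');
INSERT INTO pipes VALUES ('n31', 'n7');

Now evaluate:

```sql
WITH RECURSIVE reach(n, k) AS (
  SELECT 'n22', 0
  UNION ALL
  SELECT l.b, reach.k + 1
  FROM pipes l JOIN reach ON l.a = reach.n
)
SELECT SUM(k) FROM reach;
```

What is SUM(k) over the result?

Base: (n22, k=0).
Iteration 1: edges from {n22} -> (n21, k=1), (n26, k=1), (n7, k=1).
Iteration 2: no outgoing edges from {n21,n26,n7}; recursion stops.
SUM(k) = 0 + 1 + 1 + 1 = 3.

3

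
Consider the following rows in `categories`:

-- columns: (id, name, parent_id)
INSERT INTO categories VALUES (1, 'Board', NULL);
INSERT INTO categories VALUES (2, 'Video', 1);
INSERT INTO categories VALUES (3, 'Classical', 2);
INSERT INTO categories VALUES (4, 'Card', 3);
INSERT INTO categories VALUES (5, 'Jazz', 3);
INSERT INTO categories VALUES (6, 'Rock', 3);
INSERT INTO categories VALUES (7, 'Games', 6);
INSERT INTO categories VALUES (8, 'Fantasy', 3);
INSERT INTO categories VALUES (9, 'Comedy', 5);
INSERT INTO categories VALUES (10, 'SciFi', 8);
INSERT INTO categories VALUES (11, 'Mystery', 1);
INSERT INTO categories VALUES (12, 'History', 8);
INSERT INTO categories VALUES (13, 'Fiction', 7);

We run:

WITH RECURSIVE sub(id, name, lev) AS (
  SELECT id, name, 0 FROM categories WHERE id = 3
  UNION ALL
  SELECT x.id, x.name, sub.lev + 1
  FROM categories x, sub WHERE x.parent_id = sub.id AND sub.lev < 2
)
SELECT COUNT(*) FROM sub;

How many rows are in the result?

9

Base: id=3 (Classical) at lev 0.
Iteration 1: rows with parent_id in {3} -> Card (id 4, lev 1), Jazz (id 5, lev 1), Rock (id 6, lev 1), Fantasy (id 8, lev 1).
Iteration 2: rows with parent_id in {4,5,6,8} -> Games (id 7, lev 2), Comedy (id 9, lev 2), SciFi (id 10, lev 2), History (id 12, lev 2).
Iteration 3: lev < 2 fails for all current rows; recursion stops.
Total rows emitted: 9.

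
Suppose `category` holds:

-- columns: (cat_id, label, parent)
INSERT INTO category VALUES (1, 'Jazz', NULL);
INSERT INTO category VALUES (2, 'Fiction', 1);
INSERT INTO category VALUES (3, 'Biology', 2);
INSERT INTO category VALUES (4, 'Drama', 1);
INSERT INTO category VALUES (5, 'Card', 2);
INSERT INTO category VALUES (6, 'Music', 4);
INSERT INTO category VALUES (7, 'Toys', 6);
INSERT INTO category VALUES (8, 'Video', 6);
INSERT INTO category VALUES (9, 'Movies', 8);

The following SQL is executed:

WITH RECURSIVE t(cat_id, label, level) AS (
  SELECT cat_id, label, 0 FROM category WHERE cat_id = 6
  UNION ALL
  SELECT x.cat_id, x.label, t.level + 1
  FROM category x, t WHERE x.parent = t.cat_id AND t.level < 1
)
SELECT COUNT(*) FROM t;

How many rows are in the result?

Base: cat_id=6 (Music) at level 0.
Iteration 1: rows with parent in {6} -> Toys (id 7, level 1), Video (id 8, level 1).
Iteration 2: level < 1 fails for all current rows; recursion stops.
Total rows emitted: 3.

3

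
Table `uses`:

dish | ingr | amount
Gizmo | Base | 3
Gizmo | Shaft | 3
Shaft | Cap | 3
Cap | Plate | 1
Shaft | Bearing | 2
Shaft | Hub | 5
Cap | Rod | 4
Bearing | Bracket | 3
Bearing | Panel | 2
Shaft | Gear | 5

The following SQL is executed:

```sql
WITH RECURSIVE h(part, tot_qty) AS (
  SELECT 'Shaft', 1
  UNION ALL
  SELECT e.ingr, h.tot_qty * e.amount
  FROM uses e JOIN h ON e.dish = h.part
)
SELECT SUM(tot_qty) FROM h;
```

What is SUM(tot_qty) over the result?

Base: (Shaft, tot_qty=1).
Iteration 1: components of {Shaft} -> Bearing = 1*2 = 2, Cap = 1*3 = 3, Gear = 1*5 = 5, Hub = 1*5 = 5.
Iteration 2: components of {Bearing,Cap,Gear,Hub} -> Bracket = 2*3 = 6, Panel = 2*2 = 4, Plate = 3*1 = 3, Rod = 3*4 = 12.
Iteration 3: no further components; recursion stops.
SUM(tot_qty) = 1 + 3 + 2 + 5 + 5 + 3 + 12 + 6 + 4 = 41.

41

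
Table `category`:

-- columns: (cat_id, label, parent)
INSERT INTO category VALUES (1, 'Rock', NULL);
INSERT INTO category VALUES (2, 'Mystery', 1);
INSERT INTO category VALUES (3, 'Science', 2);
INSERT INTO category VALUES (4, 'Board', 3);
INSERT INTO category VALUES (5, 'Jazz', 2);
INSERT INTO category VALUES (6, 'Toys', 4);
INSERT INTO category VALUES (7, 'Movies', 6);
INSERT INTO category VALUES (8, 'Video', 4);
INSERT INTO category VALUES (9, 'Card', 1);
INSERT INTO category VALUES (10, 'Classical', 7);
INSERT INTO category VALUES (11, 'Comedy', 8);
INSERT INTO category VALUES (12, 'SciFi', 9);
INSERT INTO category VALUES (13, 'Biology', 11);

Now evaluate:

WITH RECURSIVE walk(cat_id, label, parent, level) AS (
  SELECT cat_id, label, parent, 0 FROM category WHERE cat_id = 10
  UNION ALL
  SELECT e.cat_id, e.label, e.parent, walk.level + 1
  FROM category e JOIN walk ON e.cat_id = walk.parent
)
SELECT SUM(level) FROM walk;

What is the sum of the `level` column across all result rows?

21

Base: cat_id=10 (Classical), parent=7, level 0.
Iteration 1: join on cat_id=7 -> Movies (id 7, parent=6, level 1).
Iteration 2: join on cat_id=6 -> Toys (id 6, parent=4, level 2).
Iteration 3: join on cat_id=4 -> Board (id 4, parent=3, level 3).
Iteration 4: join on cat_id=3 -> Science (id 3, parent=2, level 4).
Iteration 5: join on cat_id=2 -> Mystery (id 2, parent=1, level 5).
Iteration 6: join on cat_id=1 -> Rock (id 1, parent=NULL, level 6).
Iteration 7: parent is NULL; no match; recursion stops.
SUM(level) = 0 + 1 + 2 + 3 + 4 + 5 + 6 = 21.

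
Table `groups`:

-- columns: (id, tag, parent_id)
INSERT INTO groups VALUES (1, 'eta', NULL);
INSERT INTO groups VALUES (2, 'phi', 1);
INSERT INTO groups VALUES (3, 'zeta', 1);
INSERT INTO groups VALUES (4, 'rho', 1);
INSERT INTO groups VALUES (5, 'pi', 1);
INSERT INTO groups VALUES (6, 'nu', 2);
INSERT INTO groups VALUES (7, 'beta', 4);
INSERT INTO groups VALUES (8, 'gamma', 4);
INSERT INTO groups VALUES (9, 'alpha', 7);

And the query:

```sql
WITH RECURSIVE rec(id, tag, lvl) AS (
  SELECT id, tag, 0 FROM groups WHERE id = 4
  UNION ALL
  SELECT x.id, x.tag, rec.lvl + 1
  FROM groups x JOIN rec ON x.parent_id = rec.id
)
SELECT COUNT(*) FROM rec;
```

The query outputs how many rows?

4

Base: id=4 (rho) at lvl 0.
Iteration 1: rows with parent_id in {4} -> beta (id 7, lvl 1), gamma (id 8, lvl 1).
Iteration 2: rows with parent_id in {7,8} -> alpha (id 9, lvl 2).
Iteration 3: no rows with parent_id in {9}; recursion stops.
Total rows emitted: 4.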